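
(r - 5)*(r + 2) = r^2 - 3*r - 10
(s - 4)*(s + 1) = s^2 - 3*s - 4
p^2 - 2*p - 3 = (p - 3)*(p + 1)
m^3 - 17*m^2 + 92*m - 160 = (m - 8)*(m - 5)*(m - 4)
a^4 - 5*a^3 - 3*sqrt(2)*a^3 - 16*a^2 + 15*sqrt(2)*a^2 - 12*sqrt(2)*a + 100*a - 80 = (a - 4)*(a - 1)*(a - 5*sqrt(2))*(a + 2*sqrt(2))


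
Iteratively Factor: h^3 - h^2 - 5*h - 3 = (h + 1)*(h^2 - 2*h - 3) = (h - 3)*(h + 1)*(h + 1)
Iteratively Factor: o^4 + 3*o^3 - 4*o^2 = (o)*(o^3 + 3*o^2 - 4*o) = o^2*(o^2 + 3*o - 4) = o^2*(o + 4)*(o - 1)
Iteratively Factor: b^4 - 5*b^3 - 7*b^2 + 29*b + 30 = (b + 1)*(b^3 - 6*b^2 - b + 30) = (b - 5)*(b + 1)*(b^2 - b - 6) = (b - 5)*(b - 3)*(b + 1)*(b + 2)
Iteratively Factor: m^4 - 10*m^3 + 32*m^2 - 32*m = (m - 4)*(m^3 - 6*m^2 + 8*m) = (m - 4)*(m - 2)*(m^2 - 4*m) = m*(m - 4)*(m - 2)*(m - 4)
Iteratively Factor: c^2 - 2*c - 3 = (c - 3)*(c + 1)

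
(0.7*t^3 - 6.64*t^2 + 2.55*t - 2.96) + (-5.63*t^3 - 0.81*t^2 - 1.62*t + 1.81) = -4.93*t^3 - 7.45*t^2 + 0.93*t - 1.15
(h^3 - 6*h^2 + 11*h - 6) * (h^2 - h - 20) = h^5 - 7*h^4 - 3*h^3 + 103*h^2 - 214*h + 120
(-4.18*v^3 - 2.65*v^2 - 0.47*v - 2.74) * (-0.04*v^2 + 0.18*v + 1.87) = 0.1672*v^5 - 0.6464*v^4 - 8.2748*v^3 - 4.9305*v^2 - 1.3721*v - 5.1238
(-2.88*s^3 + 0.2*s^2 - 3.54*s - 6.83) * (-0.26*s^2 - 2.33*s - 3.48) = 0.7488*s^5 + 6.6584*s^4 + 10.4768*s^3 + 9.328*s^2 + 28.2331*s + 23.7684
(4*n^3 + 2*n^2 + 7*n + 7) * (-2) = -8*n^3 - 4*n^2 - 14*n - 14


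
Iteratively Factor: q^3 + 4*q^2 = (q + 4)*(q^2) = q*(q + 4)*(q)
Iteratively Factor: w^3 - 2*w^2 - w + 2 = (w - 2)*(w^2 - 1) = (w - 2)*(w - 1)*(w + 1)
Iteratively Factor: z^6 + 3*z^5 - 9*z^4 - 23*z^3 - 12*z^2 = (z)*(z^5 + 3*z^4 - 9*z^3 - 23*z^2 - 12*z) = z*(z + 1)*(z^4 + 2*z^3 - 11*z^2 - 12*z) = z*(z + 1)^2*(z^3 + z^2 - 12*z) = z^2*(z + 1)^2*(z^2 + z - 12) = z^2*(z + 1)^2*(z + 4)*(z - 3)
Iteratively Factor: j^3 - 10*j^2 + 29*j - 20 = (j - 1)*(j^2 - 9*j + 20) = (j - 4)*(j - 1)*(j - 5)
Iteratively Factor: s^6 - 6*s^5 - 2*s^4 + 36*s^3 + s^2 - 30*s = (s - 1)*(s^5 - 5*s^4 - 7*s^3 + 29*s^2 + 30*s) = (s - 5)*(s - 1)*(s^4 - 7*s^2 - 6*s) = s*(s - 5)*(s - 1)*(s^3 - 7*s - 6) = s*(s - 5)*(s - 1)*(s + 2)*(s^2 - 2*s - 3) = s*(s - 5)*(s - 3)*(s - 1)*(s + 2)*(s + 1)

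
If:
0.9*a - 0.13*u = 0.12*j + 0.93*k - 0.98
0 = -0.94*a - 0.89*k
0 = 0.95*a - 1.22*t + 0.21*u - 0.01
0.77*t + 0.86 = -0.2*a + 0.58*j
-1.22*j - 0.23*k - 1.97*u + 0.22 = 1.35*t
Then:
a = -0.48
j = 0.77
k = 0.51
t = -0.41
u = -0.15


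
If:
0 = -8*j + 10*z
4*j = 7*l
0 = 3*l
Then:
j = 0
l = 0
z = 0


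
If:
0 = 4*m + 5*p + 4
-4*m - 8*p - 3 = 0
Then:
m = -17/12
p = 1/3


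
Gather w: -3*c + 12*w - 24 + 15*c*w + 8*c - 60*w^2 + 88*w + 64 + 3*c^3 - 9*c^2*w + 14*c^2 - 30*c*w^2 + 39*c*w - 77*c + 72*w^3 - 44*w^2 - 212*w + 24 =3*c^3 + 14*c^2 - 72*c + 72*w^3 + w^2*(-30*c - 104) + w*(-9*c^2 + 54*c - 112) + 64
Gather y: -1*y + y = 0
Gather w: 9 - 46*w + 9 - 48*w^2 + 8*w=-48*w^2 - 38*w + 18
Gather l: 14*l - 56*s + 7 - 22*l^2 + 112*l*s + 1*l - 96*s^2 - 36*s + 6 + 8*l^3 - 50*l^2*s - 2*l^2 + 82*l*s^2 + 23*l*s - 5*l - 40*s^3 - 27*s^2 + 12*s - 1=8*l^3 + l^2*(-50*s - 24) + l*(82*s^2 + 135*s + 10) - 40*s^3 - 123*s^2 - 80*s + 12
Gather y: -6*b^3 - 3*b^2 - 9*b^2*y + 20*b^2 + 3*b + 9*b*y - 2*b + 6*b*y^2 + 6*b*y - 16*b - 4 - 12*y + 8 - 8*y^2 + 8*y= -6*b^3 + 17*b^2 - 15*b + y^2*(6*b - 8) + y*(-9*b^2 + 15*b - 4) + 4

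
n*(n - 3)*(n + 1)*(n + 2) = n^4 - 7*n^2 - 6*n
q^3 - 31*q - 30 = (q - 6)*(q + 1)*(q + 5)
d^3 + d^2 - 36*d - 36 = (d - 6)*(d + 1)*(d + 6)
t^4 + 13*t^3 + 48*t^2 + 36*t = t*(t + 1)*(t + 6)^2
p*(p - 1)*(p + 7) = p^3 + 6*p^2 - 7*p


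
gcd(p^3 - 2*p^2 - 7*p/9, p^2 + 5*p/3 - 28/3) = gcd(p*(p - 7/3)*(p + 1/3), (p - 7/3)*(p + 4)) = p - 7/3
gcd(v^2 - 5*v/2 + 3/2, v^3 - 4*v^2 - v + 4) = v - 1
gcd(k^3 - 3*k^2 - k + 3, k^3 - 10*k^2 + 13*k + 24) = k^2 - 2*k - 3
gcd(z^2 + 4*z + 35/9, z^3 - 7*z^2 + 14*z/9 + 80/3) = z + 5/3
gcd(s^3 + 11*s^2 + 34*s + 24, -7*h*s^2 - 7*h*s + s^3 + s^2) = s + 1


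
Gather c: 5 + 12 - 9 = 8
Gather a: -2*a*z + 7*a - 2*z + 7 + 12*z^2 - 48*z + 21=a*(7 - 2*z) + 12*z^2 - 50*z + 28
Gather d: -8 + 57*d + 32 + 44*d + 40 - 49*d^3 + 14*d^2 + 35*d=-49*d^3 + 14*d^2 + 136*d + 64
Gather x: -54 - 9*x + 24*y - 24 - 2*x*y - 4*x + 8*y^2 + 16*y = x*(-2*y - 13) + 8*y^2 + 40*y - 78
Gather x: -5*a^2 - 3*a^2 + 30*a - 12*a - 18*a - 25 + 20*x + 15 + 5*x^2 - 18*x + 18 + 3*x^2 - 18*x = -8*a^2 + 8*x^2 - 16*x + 8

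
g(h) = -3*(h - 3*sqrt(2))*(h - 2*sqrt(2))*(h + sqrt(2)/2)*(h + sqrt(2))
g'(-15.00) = 50288.08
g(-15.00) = -199849.88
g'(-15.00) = 50288.08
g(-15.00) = -199849.88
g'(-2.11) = 230.58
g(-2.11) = -91.87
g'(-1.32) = 34.23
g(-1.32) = 4.00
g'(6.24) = -1161.34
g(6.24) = -1087.02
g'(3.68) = -5.74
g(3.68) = 32.12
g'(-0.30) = -54.42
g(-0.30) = -19.34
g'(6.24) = -1161.34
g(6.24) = -1087.02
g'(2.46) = 65.31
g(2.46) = -24.18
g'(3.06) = 54.86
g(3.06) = 13.85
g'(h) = -3*(h - 3*sqrt(2))*(h - 2*sqrt(2))*(h + sqrt(2)/2) - 3*(h - 3*sqrt(2))*(h - 2*sqrt(2))*(h + sqrt(2)) - 3*(h - 3*sqrt(2))*(h + sqrt(2)/2)*(h + sqrt(2)) - 3*(h - 2*sqrt(2))*(h + sqrt(2)/2)*(h + sqrt(2))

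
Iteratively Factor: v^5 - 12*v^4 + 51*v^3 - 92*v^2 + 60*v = (v - 5)*(v^4 - 7*v^3 + 16*v^2 - 12*v) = (v - 5)*(v - 3)*(v^3 - 4*v^2 + 4*v) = v*(v - 5)*(v - 3)*(v^2 - 4*v + 4) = v*(v - 5)*(v - 3)*(v - 2)*(v - 2)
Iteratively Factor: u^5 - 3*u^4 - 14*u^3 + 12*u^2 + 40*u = (u - 2)*(u^4 - u^3 - 16*u^2 - 20*u) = (u - 5)*(u - 2)*(u^3 + 4*u^2 + 4*u) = u*(u - 5)*(u - 2)*(u^2 + 4*u + 4) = u*(u - 5)*(u - 2)*(u + 2)*(u + 2)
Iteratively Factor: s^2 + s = (s)*(s + 1)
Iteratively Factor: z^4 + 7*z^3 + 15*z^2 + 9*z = (z)*(z^3 + 7*z^2 + 15*z + 9) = z*(z + 3)*(z^2 + 4*z + 3) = z*(z + 1)*(z + 3)*(z + 3)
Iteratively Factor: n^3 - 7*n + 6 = (n - 1)*(n^2 + n - 6) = (n - 2)*(n - 1)*(n + 3)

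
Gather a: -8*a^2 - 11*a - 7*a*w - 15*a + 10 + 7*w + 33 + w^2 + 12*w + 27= -8*a^2 + a*(-7*w - 26) + w^2 + 19*w + 70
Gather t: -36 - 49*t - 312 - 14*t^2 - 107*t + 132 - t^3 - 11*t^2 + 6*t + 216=-t^3 - 25*t^2 - 150*t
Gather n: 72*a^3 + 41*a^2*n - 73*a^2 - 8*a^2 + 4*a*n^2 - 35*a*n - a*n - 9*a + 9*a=72*a^3 - 81*a^2 + 4*a*n^2 + n*(41*a^2 - 36*a)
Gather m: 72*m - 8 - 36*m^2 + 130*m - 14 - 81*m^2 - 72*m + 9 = -117*m^2 + 130*m - 13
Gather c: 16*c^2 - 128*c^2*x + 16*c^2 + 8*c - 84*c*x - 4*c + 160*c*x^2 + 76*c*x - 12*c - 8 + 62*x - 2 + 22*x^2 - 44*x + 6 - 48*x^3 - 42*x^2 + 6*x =c^2*(32 - 128*x) + c*(160*x^2 - 8*x - 8) - 48*x^3 - 20*x^2 + 24*x - 4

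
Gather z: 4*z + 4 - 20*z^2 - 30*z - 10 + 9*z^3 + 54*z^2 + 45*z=9*z^3 + 34*z^2 + 19*z - 6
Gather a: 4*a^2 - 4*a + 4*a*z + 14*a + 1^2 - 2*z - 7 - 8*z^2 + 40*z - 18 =4*a^2 + a*(4*z + 10) - 8*z^2 + 38*z - 24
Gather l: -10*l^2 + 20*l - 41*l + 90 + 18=-10*l^2 - 21*l + 108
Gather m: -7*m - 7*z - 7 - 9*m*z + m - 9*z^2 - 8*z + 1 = m*(-9*z - 6) - 9*z^2 - 15*z - 6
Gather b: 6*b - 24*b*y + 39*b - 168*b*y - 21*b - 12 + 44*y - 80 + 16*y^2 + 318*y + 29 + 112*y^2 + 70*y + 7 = b*(24 - 192*y) + 128*y^2 + 432*y - 56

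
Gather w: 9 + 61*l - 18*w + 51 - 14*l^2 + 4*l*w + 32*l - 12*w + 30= -14*l^2 + 93*l + w*(4*l - 30) + 90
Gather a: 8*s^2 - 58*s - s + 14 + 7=8*s^2 - 59*s + 21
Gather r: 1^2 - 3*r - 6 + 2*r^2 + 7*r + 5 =2*r^2 + 4*r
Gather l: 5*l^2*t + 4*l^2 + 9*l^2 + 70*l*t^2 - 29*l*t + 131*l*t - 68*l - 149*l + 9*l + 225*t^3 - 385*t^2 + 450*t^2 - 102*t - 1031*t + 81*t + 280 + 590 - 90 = l^2*(5*t + 13) + l*(70*t^2 + 102*t - 208) + 225*t^3 + 65*t^2 - 1052*t + 780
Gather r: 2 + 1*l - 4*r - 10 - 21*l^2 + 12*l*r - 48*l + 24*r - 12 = -21*l^2 - 47*l + r*(12*l + 20) - 20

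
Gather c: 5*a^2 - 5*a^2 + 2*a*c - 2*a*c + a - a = 0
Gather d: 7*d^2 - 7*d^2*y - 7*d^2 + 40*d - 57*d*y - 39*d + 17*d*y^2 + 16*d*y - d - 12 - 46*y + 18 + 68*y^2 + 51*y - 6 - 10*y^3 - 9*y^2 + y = -7*d^2*y + d*(17*y^2 - 41*y) - 10*y^3 + 59*y^2 + 6*y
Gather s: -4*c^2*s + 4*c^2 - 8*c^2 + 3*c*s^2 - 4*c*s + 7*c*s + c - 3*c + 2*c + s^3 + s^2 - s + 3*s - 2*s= -4*c^2 + s^3 + s^2*(3*c + 1) + s*(-4*c^2 + 3*c)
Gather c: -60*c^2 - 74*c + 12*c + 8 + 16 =-60*c^2 - 62*c + 24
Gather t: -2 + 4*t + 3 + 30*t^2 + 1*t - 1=30*t^2 + 5*t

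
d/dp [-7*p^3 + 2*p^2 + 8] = p*(4 - 21*p)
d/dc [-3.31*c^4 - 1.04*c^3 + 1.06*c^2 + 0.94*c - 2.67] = -13.24*c^3 - 3.12*c^2 + 2.12*c + 0.94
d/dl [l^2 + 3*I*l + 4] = 2*l + 3*I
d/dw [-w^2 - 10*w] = -2*w - 10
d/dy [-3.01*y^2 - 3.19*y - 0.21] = -6.02*y - 3.19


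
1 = 1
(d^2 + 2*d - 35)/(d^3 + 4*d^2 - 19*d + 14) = (d - 5)/(d^2 - 3*d + 2)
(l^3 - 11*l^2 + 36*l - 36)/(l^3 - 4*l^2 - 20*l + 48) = (l - 3)/(l + 4)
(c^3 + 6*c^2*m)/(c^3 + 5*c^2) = (c + 6*m)/(c + 5)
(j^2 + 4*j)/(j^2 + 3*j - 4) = j/(j - 1)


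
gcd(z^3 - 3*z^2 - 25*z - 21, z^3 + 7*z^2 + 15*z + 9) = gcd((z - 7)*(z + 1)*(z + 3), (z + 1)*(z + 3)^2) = z^2 + 4*z + 3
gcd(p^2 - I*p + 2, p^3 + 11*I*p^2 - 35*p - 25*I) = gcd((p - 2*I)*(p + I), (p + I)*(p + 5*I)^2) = p + I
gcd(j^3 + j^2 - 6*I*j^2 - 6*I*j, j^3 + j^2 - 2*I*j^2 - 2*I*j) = j^2 + j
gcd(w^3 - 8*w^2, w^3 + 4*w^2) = w^2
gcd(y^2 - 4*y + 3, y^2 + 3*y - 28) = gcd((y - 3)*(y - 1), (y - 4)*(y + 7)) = 1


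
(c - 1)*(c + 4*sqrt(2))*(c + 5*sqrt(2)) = c^3 - c^2 + 9*sqrt(2)*c^2 - 9*sqrt(2)*c + 40*c - 40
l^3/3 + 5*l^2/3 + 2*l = l*(l/3 + 1)*(l + 2)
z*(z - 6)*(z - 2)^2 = z^4 - 10*z^3 + 28*z^2 - 24*z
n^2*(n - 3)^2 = n^4 - 6*n^3 + 9*n^2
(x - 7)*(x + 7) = x^2 - 49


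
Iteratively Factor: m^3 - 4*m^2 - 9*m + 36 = (m + 3)*(m^2 - 7*m + 12) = (m - 4)*(m + 3)*(m - 3)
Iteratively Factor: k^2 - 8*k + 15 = (k - 3)*(k - 5)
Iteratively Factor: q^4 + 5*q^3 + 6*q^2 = (q)*(q^3 + 5*q^2 + 6*q) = q*(q + 2)*(q^2 + 3*q) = q^2*(q + 2)*(q + 3)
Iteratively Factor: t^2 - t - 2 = (t + 1)*(t - 2)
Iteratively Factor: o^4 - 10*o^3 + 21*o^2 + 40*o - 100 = (o - 5)*(o^3 - 5*o^2 - 4*o + 20) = (o - 5)^2*(o^2 - 4) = (o - 5)^2*(o - 2)*(o + 2)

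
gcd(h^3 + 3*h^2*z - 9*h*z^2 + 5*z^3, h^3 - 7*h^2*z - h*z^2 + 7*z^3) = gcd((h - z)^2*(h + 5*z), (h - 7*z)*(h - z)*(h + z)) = -h + z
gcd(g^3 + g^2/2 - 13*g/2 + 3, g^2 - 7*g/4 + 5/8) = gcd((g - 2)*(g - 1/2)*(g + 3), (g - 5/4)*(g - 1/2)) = g - 1/2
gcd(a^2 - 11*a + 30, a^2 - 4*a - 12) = a - 6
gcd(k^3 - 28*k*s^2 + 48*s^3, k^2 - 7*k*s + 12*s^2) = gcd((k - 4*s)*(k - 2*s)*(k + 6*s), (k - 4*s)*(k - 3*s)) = -k + 4*s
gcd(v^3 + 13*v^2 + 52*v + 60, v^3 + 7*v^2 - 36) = v + 6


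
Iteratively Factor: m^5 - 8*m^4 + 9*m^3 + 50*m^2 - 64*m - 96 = (m - 3)*(m^4 - 5*m^3 - 6*m^2 + 32*m + 32) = (m - 3)*(m + 2)*(m^3 - 7*m^2 + 8*m + 16) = (m - 4)*(m - 3)*(m + 2)*(m^2 - 3*m - 4) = (m - 4)^2*(m - 3)*(m + 2)*(m + 1)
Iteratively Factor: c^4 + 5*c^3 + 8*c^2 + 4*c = (c + 1)*(c^3 + 4*c^2 + 4*c) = (c + 1)*(c + 2)*(c^2 + 2*c) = (c + 1)*(c + 2)^2*(c)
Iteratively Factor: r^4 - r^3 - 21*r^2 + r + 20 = (r + 4)*(r^3 - 5*r^2 - r + 5) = (r - 1)*(r + 4)*(r^2 - 4*r - 5) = (r - 1)*(r + 1)*(r + 4)*(r - 5)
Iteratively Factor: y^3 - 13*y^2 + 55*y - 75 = (y - 5)*(y^2 - 8*y + 15) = (y - 5)*(y - 3)*(y - 5)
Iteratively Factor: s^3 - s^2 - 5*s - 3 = (s + 1)*(s^2 - 2*s - 3) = (s + 1)^2*(s - 3)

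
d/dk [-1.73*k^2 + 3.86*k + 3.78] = 3.86 - 3.46*k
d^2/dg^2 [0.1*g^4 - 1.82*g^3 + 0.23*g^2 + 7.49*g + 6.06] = 1.2*g^2 - 10.92*g + 0.46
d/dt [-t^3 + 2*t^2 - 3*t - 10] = -3*t^2 + 4*t - 3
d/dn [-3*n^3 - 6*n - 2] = -9*n^2 - 6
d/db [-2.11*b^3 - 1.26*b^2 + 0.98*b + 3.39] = -6.33*b^2 - 2.52*b + 0.98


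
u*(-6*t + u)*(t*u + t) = -6*t^2*u^2 - 6*t^2*u + t*u^3 + t*u^2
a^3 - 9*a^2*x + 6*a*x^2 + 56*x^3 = (a - 7*x)*(a - 4*x)*(a + 2*x)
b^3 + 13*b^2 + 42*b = b*(b + 6)*(b + 7)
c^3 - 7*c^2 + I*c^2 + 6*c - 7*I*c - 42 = (c - 7)*(c - 2*I)*(c + 3*I)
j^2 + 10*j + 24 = (j + 4)*(j + 6)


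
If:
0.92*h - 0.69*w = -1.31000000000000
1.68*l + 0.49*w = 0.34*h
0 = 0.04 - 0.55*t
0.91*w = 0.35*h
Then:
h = -2.00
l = -0.18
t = 0.07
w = -0.77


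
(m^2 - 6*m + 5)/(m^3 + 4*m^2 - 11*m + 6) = (m - 5)/(m^2 + 5*m - 6)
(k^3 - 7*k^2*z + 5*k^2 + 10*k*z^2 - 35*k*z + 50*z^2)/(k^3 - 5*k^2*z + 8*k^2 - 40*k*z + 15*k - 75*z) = (k - 2*z)/(k + 3)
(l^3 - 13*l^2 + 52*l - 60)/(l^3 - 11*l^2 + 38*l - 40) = (l - 6)/(l - 4)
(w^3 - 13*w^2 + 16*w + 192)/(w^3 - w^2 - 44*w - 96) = (w - 8)/(w + 4)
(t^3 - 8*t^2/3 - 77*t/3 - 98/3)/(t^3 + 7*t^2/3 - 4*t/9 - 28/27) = 9*(t^2 - 5*t - 14)/(9*t^2 - 4)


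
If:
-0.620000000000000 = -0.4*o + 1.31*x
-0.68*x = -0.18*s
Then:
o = 3.275*x + 1.55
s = 3.77777777777778*x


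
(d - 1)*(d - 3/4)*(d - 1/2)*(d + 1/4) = d^4 - 2*d^3 + 17*d^2/16 + d/32 - 3/32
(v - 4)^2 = v^2 - 8*v + 16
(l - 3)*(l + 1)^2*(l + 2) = l^4 + l^3 - 7*l^2 - 13*l - 6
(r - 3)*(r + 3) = r^2 - 9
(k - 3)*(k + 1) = k^2 - 2*k - 3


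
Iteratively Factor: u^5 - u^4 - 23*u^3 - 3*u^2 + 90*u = (u - 2)*(u^4 + u^3 - 21*u^2 - 45*u) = u*(u - 2)*(u^3 + u^2 - 21*u - 45) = u*(u - 2)*(u + 3)*(u^2 - 2*u - 15) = u*(u - 2)*(u + 3)^2*(u - 5)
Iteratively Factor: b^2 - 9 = (b - 3)*(b + 3)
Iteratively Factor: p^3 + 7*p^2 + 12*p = (p + 4)*(p^2 + 3*p) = (p + 3)*(p + 4)*(p)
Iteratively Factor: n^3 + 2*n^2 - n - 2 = (n + 1)*(n^2 + n - 2) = (n - 1)*(n + 1)*(n + 2)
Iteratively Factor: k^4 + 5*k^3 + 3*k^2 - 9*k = (k - 1)*(k^3 + 6*k^2 + 9*k) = k*(k - 1)*(k^2 + 6*k + 9) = k*(k - 1)*(k + 3)*(k + 3)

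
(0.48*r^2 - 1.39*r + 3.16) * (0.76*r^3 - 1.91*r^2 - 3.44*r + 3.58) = 0.3648*r^5 - 1.9732*r^4 + 3.4053*r^3 + 0.464399999999999*r^2 - 15.8466*r + 11.3128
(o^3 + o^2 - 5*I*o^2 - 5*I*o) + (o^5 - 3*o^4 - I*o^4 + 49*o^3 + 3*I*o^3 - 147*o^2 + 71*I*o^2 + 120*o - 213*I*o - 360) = o^5 - 3*o^4 - I*o^4 + 50*o^3 + 3*I*o^3 - 146*o^2 + 66*I*o^2 + 120*o - 218*I*o - 360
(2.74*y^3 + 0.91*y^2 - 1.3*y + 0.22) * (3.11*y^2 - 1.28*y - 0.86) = 8.5214*y^5 - 0.677100000000001*y^4 - 7.5642*y^3 + 1.5656*y^2 + 0.8364*y - 0.1892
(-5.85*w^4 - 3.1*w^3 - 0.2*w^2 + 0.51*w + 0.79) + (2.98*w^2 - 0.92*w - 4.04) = -5.85*w^4 - 3.1*w^3 + 2.78*w^2 - 0.41*w - 3.25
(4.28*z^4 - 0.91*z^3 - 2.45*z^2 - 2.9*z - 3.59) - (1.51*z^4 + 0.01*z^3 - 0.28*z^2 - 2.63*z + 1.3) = 2.77*z^4 - 0.92*z^3 - 2.17*z^2 - 0.27*z - 4.89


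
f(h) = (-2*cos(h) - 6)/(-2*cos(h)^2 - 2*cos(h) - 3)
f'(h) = (-4*sin(h)*cos(h) - 2*sin(h))*(-2*cos(h) - 6)/(-2*cos(h)^2 - 2*cos(h) - 3)^2 + 2*sin(h)/(-2*cos(h)^2 - 2*cos(h) - 3) = 2*(12*cos(h) + cos(2*h) + 4)*sin(h)/(2*cos(h) + cos(2*h) + 4)^2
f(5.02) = 1.74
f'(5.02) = -0.91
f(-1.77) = 2.09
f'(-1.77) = -0.19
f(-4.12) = 1.95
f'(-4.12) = -0.81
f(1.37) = 1.84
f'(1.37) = 0.89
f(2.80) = 1.42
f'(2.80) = -0.52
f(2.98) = 1.35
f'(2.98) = -0.25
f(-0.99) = 1.51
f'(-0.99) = -0.77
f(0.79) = 1.37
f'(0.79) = 0.61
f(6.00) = 1.17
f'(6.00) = -0.20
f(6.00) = 1.17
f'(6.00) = -0.20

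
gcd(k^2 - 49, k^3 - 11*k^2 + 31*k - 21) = k - 7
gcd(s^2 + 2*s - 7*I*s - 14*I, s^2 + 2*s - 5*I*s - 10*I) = s + 2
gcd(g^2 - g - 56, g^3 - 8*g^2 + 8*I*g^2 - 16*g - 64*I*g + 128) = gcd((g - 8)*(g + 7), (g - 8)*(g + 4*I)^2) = g - 8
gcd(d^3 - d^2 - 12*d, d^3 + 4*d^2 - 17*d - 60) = d^2 - d - 12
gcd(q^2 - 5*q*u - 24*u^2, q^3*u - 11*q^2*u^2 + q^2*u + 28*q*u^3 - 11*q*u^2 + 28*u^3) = 1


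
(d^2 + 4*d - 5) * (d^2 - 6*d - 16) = d^4 - 2*d^3 - 45*d^2 - 34*d + 80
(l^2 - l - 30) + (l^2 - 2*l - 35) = 2*l^2 - 3*l - 65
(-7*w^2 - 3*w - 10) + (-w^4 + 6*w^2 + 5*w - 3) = -w^4 - w^2 + 2*w - 13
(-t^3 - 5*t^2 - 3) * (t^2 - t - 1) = -t^5 - 4*t^4 + 6*t^3 + 2*t^2 + 3*t + 3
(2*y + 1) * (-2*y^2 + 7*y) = -4*y^3 + 12*y^2 + 7*y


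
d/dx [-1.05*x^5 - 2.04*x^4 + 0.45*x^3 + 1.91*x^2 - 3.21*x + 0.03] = -5.25*x^4 - 8.16*x^3 + 1.35*x^2 + 3.82*x - 3.21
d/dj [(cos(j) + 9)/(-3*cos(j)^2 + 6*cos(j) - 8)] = (3*sin(j)^2 - 54*cos(j) + 59)*sin(j)/(3*cos(j)^2 - 6*cos(j) + 8)^2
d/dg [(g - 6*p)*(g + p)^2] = (g + p)*(3*g - 11*p)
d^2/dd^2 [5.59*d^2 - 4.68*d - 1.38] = 11.1800000000000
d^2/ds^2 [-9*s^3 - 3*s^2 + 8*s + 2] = -54*s - 6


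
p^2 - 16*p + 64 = (p - 8)^2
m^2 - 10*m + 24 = (m - 6)*(m - 4)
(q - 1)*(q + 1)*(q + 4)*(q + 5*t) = q^4 + 5*q^3*t + 4*q^3 + 20*q^2*t - q^2 - 5*q*t - 4*q - 20*t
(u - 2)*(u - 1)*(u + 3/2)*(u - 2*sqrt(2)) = u^4 - 2*sqrt(2)*u^3 - 3*u^3/2 - 5*u^2/2 + 3*sqrt(2)*u^2 + 3*u + 5*sqrt(2)*u - 6*sqrt(2)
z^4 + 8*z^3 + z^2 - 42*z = z*(z - 2)*(z + 3)*(z + 7)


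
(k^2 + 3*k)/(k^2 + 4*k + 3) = k/(k + 1)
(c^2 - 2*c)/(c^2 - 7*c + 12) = c*(c - 2)/(c^2 - 7*c + 12)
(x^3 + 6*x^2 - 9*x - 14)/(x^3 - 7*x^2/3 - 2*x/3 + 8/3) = 3*(x + 7)/(3*x - 4)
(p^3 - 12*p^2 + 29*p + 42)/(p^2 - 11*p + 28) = (p^2 - 5*p - 6)/(p - 4)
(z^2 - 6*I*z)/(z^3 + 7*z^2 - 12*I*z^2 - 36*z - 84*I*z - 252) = z/(z^2 + z*(7 - 6*I) - 42*I)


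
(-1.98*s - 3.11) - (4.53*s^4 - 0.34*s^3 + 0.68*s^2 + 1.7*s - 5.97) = -4.53*s^4 + 0.34*s^3 - 0.68*s^2 - 3.68*s + 2.86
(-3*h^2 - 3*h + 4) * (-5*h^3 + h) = 15*h^5 + 15*h^4 - 23*h^3 - 3*h^2 + 4*h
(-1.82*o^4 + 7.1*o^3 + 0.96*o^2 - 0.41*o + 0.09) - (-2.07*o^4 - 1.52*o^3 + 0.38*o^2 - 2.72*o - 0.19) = 0.25*o^4 + 8.62*o^3 + 0.58*o^2 + 2.31*o + 0.28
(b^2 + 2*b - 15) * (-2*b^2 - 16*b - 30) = -2*b^4 - 20*b^3 - 32*b^2 + 180*b + 450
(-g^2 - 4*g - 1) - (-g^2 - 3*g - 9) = 8 - g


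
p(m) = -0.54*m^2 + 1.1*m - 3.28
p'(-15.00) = 17.30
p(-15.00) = -141.28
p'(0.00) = 1.10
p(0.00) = -3.28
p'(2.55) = -1.65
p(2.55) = -3.99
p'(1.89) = -0.94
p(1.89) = -3.13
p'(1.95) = -1.01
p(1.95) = -3.19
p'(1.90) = -0.95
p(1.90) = -3.14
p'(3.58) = -2.77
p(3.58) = -6.26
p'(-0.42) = 1.55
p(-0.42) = -3.84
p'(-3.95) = 5.37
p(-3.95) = -16.05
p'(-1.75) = 2.99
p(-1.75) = -6.86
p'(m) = 1.1 - 1.08*m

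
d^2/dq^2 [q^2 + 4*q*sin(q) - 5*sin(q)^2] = -4*q*sin(q) + 20*sin(q)^2 + 8*cos(q) - 8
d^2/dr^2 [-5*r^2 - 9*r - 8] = -10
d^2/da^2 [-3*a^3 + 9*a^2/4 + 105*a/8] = 9/2 - 18*a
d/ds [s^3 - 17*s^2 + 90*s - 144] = 3*s^2 - 34*s + 90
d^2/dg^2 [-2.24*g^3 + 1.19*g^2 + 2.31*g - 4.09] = 2.38 - 13.44*g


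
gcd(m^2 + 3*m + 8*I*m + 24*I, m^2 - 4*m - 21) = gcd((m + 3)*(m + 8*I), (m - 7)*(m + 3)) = m + 3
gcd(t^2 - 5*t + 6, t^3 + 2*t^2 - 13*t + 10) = t - 2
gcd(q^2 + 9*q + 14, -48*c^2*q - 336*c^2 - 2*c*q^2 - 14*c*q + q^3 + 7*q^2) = q + 7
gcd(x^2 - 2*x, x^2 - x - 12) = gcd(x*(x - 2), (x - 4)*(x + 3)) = 1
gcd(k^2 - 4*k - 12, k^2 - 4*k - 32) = 1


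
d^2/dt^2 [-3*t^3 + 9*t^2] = 18 - 18*t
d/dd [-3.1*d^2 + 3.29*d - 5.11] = 3.29 - 6.2*d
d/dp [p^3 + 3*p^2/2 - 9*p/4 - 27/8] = 3*p^2 + 3*p - 9/4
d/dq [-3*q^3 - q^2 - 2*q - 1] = -9*q^2 - 2*q - 2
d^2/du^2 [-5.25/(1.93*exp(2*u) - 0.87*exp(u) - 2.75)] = (5.25*(3.86*exp(u) - 0.87)*(7.72*exp(u) - 1.74)*exp(u) + (40.53*exp(u) - 4.5675)*(-1.93*exp(2*u) + 0.87*exp(u) + 2.75))*exp(u)/(-1.93*exp(2*u) + 0.87*exp(u) + 2.75)^3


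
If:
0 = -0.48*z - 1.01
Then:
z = -2.10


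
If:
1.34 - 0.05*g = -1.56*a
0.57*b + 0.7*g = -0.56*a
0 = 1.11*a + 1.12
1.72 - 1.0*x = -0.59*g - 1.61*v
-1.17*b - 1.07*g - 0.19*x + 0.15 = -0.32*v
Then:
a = -1.01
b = 6.74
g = -4.68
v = 179.37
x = 287.74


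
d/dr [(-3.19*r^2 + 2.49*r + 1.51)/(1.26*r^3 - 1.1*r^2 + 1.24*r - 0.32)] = (4.0194*r^4 - 6.2748*r^3 - 6.9244*r^2 + 5.3636*r - 2.6692)/(1.5876*r^6 - 2.772*r^5 + 4.3348*r^4 - 3.5344*r^3 + 2.2416*r^2 - 0.7936*r + 0.1024)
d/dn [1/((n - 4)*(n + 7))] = (-2*n - 3)/(n^4 + 6*n^3 - 47*n^2 - 168*n + 784)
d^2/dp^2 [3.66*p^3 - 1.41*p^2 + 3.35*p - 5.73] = 21.96*p - 2.82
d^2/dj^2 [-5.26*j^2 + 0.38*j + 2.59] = -10.5200000000000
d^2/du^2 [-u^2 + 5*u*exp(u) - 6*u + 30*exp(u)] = 5*u*exp(u) + 40*exp(u) - 2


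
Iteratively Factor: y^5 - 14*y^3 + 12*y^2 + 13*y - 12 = (y + 1)*(y^4 - y^3 - 13*y^2 + 25*y - 12) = (y - 3)*(y + 1)*(y^3 + 2*y^2 - 7*y + 4) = (y - 3)*(y + 1)*(y + 4)*(y^2 - 2*y + 1) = (y - 3)*(y - 1)*(y + 1)*(y + 4)*(y - 1)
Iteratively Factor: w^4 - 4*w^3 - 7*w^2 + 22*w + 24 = (w - 4)*(w^3 - 7*w - 6) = (w - 4)*(w + 1)*(w^2 - w - 6) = (w - 4)*(w - 3)*(w + 1)*(w + 2)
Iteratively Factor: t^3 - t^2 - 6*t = (t + 2)*(t^2 - 3*t) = (t - 3)*(t + 2)*(t)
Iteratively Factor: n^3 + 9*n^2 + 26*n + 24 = (n + 3)*(n^2 + 6*n + 8) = (n + 3)*(n + 4)*(n + 2)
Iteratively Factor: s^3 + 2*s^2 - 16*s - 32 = (s + 4)*(s^2 - 2*s - 8) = (s + 2)*(s + 4)*(s - 4)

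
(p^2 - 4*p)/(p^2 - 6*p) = (p - 4)/(p - 6)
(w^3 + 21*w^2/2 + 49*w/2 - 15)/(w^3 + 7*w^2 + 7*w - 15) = (w^2 + 11*w/2 - 3)/(w^2 + 2*w - 3)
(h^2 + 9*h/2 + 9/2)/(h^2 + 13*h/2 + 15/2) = (h + 3)/(h + 5)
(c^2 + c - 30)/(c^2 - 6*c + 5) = (c + 6)/(c - 1)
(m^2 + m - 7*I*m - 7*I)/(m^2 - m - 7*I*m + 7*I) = (m + 1)/(m - 1)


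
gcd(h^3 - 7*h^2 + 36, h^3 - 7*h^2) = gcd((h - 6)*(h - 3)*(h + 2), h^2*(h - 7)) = 1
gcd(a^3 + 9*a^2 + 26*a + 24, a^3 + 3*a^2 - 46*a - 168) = a + 4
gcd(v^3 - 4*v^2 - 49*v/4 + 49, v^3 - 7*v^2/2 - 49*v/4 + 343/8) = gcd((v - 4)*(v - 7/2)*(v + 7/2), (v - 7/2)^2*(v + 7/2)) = v^2 - 49/4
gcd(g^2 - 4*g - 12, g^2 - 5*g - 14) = g + 2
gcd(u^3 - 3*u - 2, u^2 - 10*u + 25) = 1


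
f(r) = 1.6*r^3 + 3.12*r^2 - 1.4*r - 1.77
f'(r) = 4.8*r^2 + 6.24*r - 1.4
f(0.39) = -1.75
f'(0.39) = 1.76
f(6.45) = 548.34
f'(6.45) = 238.54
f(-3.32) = -21.28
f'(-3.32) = 30.79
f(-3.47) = -26.20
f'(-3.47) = 34.74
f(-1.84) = 1.40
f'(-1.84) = 3.37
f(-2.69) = -6.57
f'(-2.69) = 16.55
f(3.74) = 120.34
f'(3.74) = 89.08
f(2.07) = 22.89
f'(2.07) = 32.08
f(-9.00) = -902.85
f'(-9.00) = 331.24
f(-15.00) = -4678.77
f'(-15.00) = 985.00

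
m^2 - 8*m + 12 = (m - 6)*(m - 2)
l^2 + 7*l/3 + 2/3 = (l + 1/3)*(l + 2)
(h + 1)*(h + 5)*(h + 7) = h^3 + 13*h^2 + 47*h + 35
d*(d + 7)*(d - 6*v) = d^3 - 6*d^2*v + 7*d^2 - 42*d*v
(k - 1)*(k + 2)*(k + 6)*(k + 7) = k^4 + 14*k^3 + 53*k^2 + 16*k - 84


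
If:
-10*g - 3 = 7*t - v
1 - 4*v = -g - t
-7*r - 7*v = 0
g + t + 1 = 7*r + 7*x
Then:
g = 4/3 - 63*x/11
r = -7*x/11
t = 91*x/11 - 7/3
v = 7*x/11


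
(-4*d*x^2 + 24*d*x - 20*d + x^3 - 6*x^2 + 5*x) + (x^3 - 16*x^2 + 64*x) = -4*d*x^2 + 24*d*x - 20*d + 2*x^3 - 22*x^2 + 69*x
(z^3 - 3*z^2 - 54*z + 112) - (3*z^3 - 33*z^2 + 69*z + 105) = -2*z^3 + 30*z^2 - 123*z + 7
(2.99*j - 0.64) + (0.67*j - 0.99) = 3.66*j - 1.63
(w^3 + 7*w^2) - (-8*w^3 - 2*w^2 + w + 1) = 9*w^3 + 9*w^2 - w - 1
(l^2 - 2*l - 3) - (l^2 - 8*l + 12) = 6*l - 15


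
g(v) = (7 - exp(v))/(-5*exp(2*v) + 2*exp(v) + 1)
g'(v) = (7 - exp(v))*(10*exp(2*v) - 2*exp(v))/(-5*exp(2*v) + 2*exp(v) + 1)^2 - exp(v)/(-5*exp(2*v) + 2*exp(v) + 1) = 5*(-exp(2*v) + 14*exp(v) - 3)*exp(v)/(25*exp(4*v) - 20*exp(3*v) - 6*exp(2*v) + 4*exp(v) + 1)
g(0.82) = -0.23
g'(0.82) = 0.66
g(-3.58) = 6.63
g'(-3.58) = -0.33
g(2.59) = 0.01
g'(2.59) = 0.00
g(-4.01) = 6.75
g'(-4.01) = -0.23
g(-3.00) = 6.39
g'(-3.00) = -0.49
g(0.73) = -0.30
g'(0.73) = 0.84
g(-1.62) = 5.67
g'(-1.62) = -0.18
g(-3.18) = 6.48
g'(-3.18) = -0.44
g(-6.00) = 6.96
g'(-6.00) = -0.04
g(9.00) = 0.00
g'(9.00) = 0.00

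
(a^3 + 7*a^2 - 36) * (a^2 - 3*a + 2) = a^5 + 4*a^4 - 19*a^3 - 22*a^2 + 108*a - 72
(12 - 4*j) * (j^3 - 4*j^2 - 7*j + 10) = -4*j^4 + 28*j^3 - 20*j^2 - 124*j + 120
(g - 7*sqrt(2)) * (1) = g - 7*sqrt(2)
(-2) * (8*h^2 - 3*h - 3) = -16*h^2 + 6*h + 6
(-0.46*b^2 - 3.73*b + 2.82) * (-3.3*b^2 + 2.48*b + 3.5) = 1.518*b^4 + 11.1682*b^3 - 20.1664*b^2 - 6.0614*b + 9.87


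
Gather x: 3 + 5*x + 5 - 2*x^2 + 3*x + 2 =-2*x^2 + 8*x + 10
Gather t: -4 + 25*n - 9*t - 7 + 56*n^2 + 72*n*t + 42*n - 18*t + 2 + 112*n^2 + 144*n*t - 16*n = 168*n^2 + 51*n + t*(216*n - 27) - 9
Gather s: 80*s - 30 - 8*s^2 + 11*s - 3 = -8*s^2 + 91*s - 33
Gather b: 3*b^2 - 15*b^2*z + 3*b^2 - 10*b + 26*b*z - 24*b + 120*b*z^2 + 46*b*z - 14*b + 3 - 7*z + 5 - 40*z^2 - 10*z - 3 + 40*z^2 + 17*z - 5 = b^2*(6 - 15*z) + b*(120*z^2 + 72*z - 48)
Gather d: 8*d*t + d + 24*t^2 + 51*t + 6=d*(8*t + 1) + 24*t^2 + 51*t + 6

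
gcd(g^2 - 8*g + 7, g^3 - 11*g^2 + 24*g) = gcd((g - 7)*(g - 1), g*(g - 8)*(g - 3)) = 1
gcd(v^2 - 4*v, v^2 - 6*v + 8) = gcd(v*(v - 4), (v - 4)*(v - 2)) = v - 4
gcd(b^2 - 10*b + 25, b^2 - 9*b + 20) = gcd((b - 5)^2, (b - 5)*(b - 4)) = b - 5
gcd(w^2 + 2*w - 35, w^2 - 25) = w - 5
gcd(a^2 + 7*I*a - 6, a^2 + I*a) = a + I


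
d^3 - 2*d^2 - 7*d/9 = d*(d - 7/3)*(d + 1/3)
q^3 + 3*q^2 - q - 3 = (q - 1)*(q + 1)*(q + 3)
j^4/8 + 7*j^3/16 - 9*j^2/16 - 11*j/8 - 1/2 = (j/4 + 1)*(j/2 + 1/2)*(j - 2)*(j + 1/2)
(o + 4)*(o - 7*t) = o^2 - 7*o*t + 4*o - 28*t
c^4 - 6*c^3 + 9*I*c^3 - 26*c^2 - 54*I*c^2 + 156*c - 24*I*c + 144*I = (c - 6)*(c + 2*I)*(c + 3*I)*(c + 4*I)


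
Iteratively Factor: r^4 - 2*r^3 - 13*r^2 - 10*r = (r + 1)*(r^3 - 3*r^2 - 10*r) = r*(r + 1)*(r^2 - 3*r - 10) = r*(r + 1)*(r + 2)*(r - 5)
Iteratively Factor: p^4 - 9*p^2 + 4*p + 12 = (p + 3)*(p^3 - 3*p^2 + 4) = (p - 2)*(p + 3)*(p^2 - p - 2) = (p - 2)*(p + 1)*(p + 3)*(p - 2)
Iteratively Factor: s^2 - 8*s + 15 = (s - 5)*(s - 3)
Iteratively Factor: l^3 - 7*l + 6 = (l + 3)*(l^2 - 3*l + 2) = (l - 2)*(l + 3)*(l - 1)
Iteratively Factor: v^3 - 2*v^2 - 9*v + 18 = (v - 3)*(v^2 + v - 6) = (v - 3)*(v + 3)*(v - 2)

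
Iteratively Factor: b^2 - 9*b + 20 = (b - 4)*(b - 5)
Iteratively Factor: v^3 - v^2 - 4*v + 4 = (v - 1)*(v^2 - 4) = (v - 1)*(v + 2)*(v - 2)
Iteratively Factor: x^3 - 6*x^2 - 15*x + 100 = (x - 5)*(x^2 - x - 20) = (x - 5)*(x + 4)*(x - 5)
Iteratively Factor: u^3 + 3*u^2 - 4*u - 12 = (u + 2)*(u^2 + u - 6) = (u + 2)*(u + 3)*(u - 2)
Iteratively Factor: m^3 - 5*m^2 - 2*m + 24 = (m - 3)*(m^2 - 2*m - 8) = (m - 3)*(m + 2)*(m - 4)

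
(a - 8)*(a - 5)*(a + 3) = a^3 - 10*a^2 + a + 120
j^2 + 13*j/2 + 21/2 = (j + 3)*(j + 7/2)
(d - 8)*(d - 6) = d^2 - 14*d + 48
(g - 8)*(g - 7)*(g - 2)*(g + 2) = g^4 - 15*g^3 + 52*g^2 + 60*g - 224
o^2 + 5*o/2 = o*(o + 5/2)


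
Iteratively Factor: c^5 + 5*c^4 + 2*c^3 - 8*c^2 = (c + 4)*(c^4 + c^3 - 2*c^2) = (c + 2)*(c + 4)*(c^3 - c^2) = (c - 1)*(c + 2)*(c + 4)*(c^2) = c*(c - 1)*(c + 2)*(c + 4)*(c)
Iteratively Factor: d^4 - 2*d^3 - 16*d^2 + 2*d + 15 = (d - 5)*(d^3 + 3*d^2 - d - 3) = (d - 5)*(d + 3)*(d^2 - 1) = (d - 5)*(d + 1)*(d + 3)*(d - 1)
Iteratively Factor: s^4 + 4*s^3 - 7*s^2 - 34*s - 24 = (s - 3)*(s^3 + 7*s^2 + 14*s + 8) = (s - 3)*(s + 4)*(s^2 + 3*s + 2) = (s - 3)*(s + 2)*(s + 4)*(s + 1)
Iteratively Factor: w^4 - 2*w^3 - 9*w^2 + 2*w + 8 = (w + 2)*(w^3 - 4*w^2 - w + 4) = (w - 1)*(w + 2)*(w^2 - 3*w - 4) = (w - 1)*(w + 1)*(w + 2)*(w - 4)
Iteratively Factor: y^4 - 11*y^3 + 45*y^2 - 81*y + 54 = (y - 3)*(y^3 - 8*y^2 + 21*y - 18) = (y - 3)*(y - 2)*(y^2 - 6*y + 9) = (y - 3)^2*(y - 2)*(y - 3)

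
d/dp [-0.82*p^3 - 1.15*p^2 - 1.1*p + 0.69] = -2.46*p^2 - 2.3*p - 1.1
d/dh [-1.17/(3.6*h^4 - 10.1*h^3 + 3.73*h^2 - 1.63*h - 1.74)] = (16.848*h^3 - 35.451*h^2 + 8.7282*h - 1.9071)/(-3.6*h^4 + 10.1*h^3 - 3.73*h^2 + 1.63*h + 1.74)^2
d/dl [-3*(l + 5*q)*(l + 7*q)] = -6*l - 36*q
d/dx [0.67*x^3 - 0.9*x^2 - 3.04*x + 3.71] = 2.01*x^2 - 1.8*x - 3.04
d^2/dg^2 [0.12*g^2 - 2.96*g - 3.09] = 0.240000000000000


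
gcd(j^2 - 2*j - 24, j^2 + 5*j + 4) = j + 4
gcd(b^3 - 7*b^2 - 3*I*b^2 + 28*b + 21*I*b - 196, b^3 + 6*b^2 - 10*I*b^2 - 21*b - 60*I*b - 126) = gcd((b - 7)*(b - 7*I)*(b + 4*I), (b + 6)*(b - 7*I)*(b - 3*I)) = b - 7*I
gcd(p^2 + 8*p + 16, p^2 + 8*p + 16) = p^2 + 8*p + 16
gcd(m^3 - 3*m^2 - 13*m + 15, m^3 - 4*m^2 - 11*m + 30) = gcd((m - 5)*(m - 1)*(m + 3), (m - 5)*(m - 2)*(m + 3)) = m^2 - 2*m - 15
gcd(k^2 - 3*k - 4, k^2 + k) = k + 1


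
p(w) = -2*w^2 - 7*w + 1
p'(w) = -4*w - 7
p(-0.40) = 3.48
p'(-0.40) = -5.40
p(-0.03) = 1.21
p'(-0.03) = -6.88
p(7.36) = -158.86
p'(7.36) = -36.44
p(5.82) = -107.48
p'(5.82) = -30.28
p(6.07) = -115.18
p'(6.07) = -31.28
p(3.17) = -41.29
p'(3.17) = -19.68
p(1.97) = -20.55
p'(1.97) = -14.88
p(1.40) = -12.72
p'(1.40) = -12.60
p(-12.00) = -203.00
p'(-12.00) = 41.00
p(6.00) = -113.00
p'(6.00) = -31.00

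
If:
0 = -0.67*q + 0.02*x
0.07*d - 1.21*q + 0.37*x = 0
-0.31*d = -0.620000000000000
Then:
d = 2.00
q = -0.01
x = -0.42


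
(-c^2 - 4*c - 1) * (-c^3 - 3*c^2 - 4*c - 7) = c^5 + 7*c^4 + 17*c^3 + 26*c^2 + 32*c + 7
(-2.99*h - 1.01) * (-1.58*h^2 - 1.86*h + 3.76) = 4.7242*h^3 + 7.1572*h^2 - 9.3638*h - 3.7976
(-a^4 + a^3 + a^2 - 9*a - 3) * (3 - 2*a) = 2*a^5 - 5*a^4 + a^3 + 21*a^2 - 21*a - 9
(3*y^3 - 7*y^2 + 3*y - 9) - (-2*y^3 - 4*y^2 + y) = 5*y^3 - 3*y^2 + 2*y - 9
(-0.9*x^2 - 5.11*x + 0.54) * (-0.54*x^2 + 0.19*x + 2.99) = 0.486*x^4 + 2.5884*x^3 - 3.9535*x^2 - 15.1763*x + 1.6146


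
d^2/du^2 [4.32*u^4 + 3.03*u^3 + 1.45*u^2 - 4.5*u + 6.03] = 51.84*u^2 + 18.18*u + 2.9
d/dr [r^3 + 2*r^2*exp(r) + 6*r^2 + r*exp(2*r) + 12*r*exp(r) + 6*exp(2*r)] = 2*r^2*exp(r) + 3*r^2 + 2*r*exp(2*r) + 16*r*exp(r) + 12*r + 13*exp(2*r) + 12*exp(r)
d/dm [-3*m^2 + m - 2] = 1 - 6*m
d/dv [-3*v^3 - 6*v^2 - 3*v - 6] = -9*v^2 - 12*v - 3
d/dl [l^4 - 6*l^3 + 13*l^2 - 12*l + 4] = 4*l^3 - 18*l^2 + 26*l - 12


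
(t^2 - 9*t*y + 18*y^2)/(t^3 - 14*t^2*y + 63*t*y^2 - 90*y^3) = 1/(t - 5*y)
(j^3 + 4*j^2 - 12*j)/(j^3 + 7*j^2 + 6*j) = (j - 2)/(j + 1)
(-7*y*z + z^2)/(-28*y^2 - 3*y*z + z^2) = z/(4*y + z)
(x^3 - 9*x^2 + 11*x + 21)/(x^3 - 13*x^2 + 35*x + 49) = (x - 3)/(x - 7)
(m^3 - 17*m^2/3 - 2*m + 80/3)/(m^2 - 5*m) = m - 2/3 - 16/(3*m)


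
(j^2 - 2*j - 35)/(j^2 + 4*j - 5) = (j - 7)/(j - 1)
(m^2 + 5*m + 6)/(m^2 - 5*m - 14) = (m + 3)/(m - 7)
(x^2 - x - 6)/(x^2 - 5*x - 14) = (x - 3)/(x - 7)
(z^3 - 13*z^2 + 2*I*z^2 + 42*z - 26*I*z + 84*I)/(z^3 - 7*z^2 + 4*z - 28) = (z - 6)/(z - 2*I)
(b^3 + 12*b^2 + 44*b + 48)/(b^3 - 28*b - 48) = (b + 6)/(b - 6)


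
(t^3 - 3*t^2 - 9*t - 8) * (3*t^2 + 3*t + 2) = 3*t^5 - 6*t^4 - 34*t^3 - 57*t^2 - 42*t - 16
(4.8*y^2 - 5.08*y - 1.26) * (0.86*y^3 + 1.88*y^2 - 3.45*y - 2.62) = 4.128*y^5 + 4.6552*y^4 - 27.194*y^3 + 2.5812*y^2 + 17.6566*y + 3.3012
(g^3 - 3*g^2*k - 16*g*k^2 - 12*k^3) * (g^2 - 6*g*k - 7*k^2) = g^5 - 9*g^4*k - 5*g^3*k^2 + 105*g^2*k^3 + 184*g*k^4 + 84*k^5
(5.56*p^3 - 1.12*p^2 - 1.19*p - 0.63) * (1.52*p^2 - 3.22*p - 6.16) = 8.4512*p^5 - 19.6056*p^4 - 32.452*p^3 + 9.7734*p^2 + 9.359*p + 3.8808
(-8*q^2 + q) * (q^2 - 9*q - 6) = -8*q^4 + 73*q^3 + 39*q^2 - 6*q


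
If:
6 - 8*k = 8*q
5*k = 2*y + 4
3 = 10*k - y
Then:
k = 2/15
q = 37/60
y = -5/3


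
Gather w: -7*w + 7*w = 0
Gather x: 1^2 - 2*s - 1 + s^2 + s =s^2 - s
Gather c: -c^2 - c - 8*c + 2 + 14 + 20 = -c^2 - 9*c + 36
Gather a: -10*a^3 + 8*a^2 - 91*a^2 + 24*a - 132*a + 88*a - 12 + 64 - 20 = -10*a^3 - 83*a^2 - 20*a + 32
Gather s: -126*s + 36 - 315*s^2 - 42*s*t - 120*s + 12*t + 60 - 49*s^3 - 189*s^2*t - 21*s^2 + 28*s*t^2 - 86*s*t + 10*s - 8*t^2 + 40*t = -49*s^3 + s^2*(-189*t - 336) + s*(28*t^2 - 128*t - 236) - 8*t^2 + 52*t + 96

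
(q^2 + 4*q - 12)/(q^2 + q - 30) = (q - 2)/(q - 5)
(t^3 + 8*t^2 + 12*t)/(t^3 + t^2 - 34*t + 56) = t*(t^2 + 8*t + 12)/(t^3 + t^2 - 34*t + 56)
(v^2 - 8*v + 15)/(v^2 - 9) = (v - 5)/(v + 3)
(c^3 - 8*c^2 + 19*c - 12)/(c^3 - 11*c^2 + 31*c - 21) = (c - 4)/(c - 7)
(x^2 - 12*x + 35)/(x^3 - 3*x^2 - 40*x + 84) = (x - 5)/(x^2 + 4*x - 12)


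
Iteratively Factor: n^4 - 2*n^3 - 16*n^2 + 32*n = (n)*(n^3 - 2*n^2 - 16*n + 32) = n*(n + 4)*(n^2 - 6*n + 8) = n*(n - 4)*(n + 4)*(n - 2)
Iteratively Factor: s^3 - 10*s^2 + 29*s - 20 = (s - 1)*(s^2 - 9*s + 20) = (s - 4)*(s - 1)*(s - 5)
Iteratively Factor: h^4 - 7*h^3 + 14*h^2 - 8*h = (h - 1)*(h^3 - 6*h^2 + 8*h) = (h - 2)*(h - 1)*(h^2 - 4*h) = h*(h - 2)*(h - 1)*(h - 4)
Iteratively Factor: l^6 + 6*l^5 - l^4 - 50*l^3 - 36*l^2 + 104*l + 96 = (l + 1)*(l^5 + 5*l^4 - 6*l^3 - 44*l^2 + 8*l + 96) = (l + 1)*(l + 4)*(l^4 + l^3 - 10*l^2 - 4*l + 24) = (l - 2)*(l + 1)*(l + 4)*(l^3 + 3*l^2 - 4*l - 12) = (l - 2)^2*(l + 1)*(l + 4)*(l^2 + 5*l + 6) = (l - 2)^2*(l + 1)*(l + 3)*(l + 4)*(l + 2)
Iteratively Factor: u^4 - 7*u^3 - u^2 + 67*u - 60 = (u - 5)*(u^3 - 2*u^2 - 11*u + 12) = (u - 5)*(u + 3)*(u^2 - 5*u + 4) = (u - 5)*(u - 4)*(u + 3)*(u - 1)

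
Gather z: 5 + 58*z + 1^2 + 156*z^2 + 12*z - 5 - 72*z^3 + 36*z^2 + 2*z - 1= -72*z^3 + 192*z^2 + 72*z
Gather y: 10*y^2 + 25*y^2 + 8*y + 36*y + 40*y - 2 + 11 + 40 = 35*y^2 + 84*y + 49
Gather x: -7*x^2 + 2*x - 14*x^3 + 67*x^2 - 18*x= -14*x^3 + 60*x^2 - 16*x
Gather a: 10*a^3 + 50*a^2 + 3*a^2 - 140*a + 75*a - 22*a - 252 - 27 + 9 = 10*a^3 + 53*a^2 - 87*a - 270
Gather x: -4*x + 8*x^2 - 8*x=8*x^2 - 12*x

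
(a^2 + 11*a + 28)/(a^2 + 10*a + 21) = (a + 4)/(a + 3)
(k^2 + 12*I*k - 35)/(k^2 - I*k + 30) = (k + 7*I)/(k - 6*I)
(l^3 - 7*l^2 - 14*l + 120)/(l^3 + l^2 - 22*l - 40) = (l - 6)/(l + 2)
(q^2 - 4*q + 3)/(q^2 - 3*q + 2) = (q - 3)/(q - 2)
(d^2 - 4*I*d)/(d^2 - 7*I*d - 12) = d/(d - 3*I)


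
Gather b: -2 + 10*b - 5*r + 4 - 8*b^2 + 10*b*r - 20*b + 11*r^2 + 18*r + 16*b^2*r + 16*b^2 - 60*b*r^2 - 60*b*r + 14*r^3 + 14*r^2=b^2*(16*r + 8) + b*(-60*r^2 - 50*r - 10) + 14*r^3 + 25*r^2 + 13*r + 2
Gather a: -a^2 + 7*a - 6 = -a^2 + 7*a - 6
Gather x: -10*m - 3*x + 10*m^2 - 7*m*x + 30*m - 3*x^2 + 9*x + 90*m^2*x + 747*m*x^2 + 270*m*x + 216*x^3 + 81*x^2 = 10*m^2 + 20*m + 216*x^3 + x^2*(747*m + 78) + x*(90*m^2 + 263*m + 6)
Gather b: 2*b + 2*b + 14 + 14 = 4*b + 28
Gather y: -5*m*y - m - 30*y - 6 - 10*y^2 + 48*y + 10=-m - 10*y^2 + y*(18 - 5*m) + 4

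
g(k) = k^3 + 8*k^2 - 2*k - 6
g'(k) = 3*k^2 + 16*k - 2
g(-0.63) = -1.81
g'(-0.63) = -10.89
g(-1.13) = 5.03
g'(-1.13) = -16.25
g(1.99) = 29.58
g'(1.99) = 41.72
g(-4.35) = 71.77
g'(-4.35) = -14.83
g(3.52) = 129.70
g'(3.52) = 91.49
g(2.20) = 38.97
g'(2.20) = 47.72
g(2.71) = 67.24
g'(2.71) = 63.39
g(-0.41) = -3.90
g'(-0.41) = -8.06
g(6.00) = 486.00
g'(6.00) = 202.00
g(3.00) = 87.00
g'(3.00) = 73.00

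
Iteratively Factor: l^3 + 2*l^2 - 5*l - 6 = (l - 2)*(l^2 + 4*l + 3) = (l - 2)*(l + 3)*(l + 1)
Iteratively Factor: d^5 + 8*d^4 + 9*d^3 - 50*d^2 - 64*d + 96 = (d - 1)*(d^4 + 9*d^3 + 18*d^2 - 32*d - 96) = (d - 1)*(d + 3)*(d^3 + 6*d^2 - 32) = (d - 1)*(d + 3)*(d + 4)*(d^2 + 2*d - 8) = (d - 2)*(d - 1)*(d + 3)*(d + 4)*(d + 4)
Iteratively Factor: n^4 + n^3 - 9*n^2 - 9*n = (n + 1)*(n^3 - 9*n) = (n - 3)*(n + 1)*(n^2 + 3*n) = n*(n - 3)*(n + 1)*(n + 3)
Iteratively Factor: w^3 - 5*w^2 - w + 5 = (w - 1)*(w^2 - 4*w - 5) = (w - 5)*(w - 1)*(w + 1)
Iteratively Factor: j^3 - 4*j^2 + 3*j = (j - 1)*(j^2 - 3*j) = j*(j - 1)*(j - 3)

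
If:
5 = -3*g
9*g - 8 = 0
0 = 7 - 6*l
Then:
No Solution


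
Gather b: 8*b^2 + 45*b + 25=8*b^2 + 45*b + 25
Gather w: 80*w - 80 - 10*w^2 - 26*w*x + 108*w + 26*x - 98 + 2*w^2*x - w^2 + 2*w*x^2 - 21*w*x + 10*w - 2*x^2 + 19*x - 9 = w^2*(2*x - 11) + w*(2*x^2 - 47*x + 198) - 2*x^2 + 45*x - 187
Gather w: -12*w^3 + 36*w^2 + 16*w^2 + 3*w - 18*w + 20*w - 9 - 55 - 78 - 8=-12*w^3 + 52*w^2 + 5*w - 150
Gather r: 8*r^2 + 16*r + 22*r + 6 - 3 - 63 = 8*r^2 + 38*r - 60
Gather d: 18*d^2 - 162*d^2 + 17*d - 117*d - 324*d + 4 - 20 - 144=-144*d^2 - 424*d - 160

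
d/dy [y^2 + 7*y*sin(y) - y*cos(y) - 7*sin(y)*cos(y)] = y*sin(y) + 7*y*cos(y) + 2*y + 7*sin(y) - cos(y) - 7*cos(2*y)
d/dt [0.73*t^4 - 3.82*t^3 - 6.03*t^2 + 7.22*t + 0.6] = 2.92*t^3 - 11.46*t^2 - 12.06*t + 7.22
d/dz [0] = 0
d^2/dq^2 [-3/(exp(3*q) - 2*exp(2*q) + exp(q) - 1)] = 3*(-2*(3*exp(2*q) - 4*exp(q) + 1)^2*exp(q) + (9*exp(2*q) - 8*exp(q) + 1)*(exp(3*q) - 2*exp(2*q) + exp(q) - 1))*exp(q)/(exp(3*q) - 2*exp(2*q) + exp(q) - 1)^3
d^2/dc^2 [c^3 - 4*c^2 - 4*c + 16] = 6*c - 8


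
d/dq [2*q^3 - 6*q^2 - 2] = 6*q*(q - 2)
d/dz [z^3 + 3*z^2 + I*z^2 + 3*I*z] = 3*z^2 + 2*z*(3 + I) + 3*I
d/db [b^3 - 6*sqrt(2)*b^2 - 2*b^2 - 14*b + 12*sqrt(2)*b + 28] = 3*b^2 - 12*sqrt(2)*b - 4*b - 14 + 12*sqrt(2)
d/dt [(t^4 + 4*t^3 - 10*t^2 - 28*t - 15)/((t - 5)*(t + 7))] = 2*(t^5 + 5*t^4 - 62*t^3 - 206*t^2 + 365*t + 505)/(t^4 + 4*t^3 - 66*t^2 - 140*t + 1225)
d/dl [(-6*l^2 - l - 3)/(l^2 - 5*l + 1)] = (31*l^2 - 6*l - 16)/(l^4 - 10*l^3 + 27*l^2 - 10*l + 1)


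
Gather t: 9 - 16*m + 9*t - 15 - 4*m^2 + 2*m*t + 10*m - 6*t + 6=-4*m^2 - 6*m + t*(2*m + 3)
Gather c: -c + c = 0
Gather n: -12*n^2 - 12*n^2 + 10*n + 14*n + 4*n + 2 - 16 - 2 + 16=-24*n^2 + 28*n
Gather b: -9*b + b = -8*b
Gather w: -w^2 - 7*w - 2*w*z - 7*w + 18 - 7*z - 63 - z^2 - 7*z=-w^2 + w*(-2*z - 14) - z^2 - 14*z - 45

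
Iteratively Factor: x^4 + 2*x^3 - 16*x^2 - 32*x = (x + 2)*(x^3 - 16*x) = (x - 4)*(x + 2)*(x^2 + 4*x) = x*(x - 4)*(x + 2)*(x + 4)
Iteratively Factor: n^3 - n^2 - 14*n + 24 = (n + 4)*(n^2 - 5*n + 6) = (n - 3)*(n + 4)*(n - 2)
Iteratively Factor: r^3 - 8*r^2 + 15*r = (r)*(r^2 - 8*r + 15) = r*(r - 3)*(r - 5)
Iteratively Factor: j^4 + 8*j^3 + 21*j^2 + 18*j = (j + 2)*(j^3 + 6*j^2 + 9*j) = j*(j + 2)*(j^2 + 6*j + 9) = j*(j + 2)*(j + 3)*(j + 3)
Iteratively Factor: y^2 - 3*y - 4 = (y - 4)*(y + 1)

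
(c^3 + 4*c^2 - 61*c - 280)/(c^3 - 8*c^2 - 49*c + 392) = (c + 5)/(c - 7)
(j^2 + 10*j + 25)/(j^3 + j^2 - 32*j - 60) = (j + 5)/(j^2 - 4*j - 12)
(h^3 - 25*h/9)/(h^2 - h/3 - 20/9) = h*(3*h + 5)/(3*h + 4)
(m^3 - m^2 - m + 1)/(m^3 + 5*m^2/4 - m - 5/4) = 4*(m - 1)/(4*m + 5)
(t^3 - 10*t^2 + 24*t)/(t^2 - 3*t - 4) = t*(t - 6)/(t + 1)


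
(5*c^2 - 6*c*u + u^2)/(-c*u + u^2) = (-5*c + u)/u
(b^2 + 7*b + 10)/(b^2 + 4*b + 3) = (b^2 + 7*b + 10)/(b^2 + 4*b + 3)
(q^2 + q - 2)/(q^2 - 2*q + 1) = (q + 2)/(q - 1)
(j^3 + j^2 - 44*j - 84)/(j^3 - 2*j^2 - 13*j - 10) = (j^2 - j - 42)/(j^2 - 4*j - 5)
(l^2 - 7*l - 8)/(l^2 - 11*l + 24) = (l + 1)/(l - 3)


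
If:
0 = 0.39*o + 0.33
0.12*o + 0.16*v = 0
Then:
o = -0.85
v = 0.63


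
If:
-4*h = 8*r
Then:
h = -2*r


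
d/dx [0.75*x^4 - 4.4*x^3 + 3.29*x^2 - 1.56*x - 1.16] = 3.0*x^3 - 13.2*x^2 + 6.58*x - 1.56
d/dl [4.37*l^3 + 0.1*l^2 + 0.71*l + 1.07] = 13.11*l^2 + 0.2*l + 0.71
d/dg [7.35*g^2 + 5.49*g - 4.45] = 14.7*g + 5.49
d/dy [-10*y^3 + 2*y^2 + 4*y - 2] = -30*y^2 + 4*y + 4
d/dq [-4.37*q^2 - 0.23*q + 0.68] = -8.74*q - 0.23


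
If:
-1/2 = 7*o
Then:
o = -1/14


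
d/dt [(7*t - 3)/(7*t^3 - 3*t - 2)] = (49*t^3 - 21*t - 3*(7*t - 3)*(7*t^2 - 1) - 14)/(-7*t^3 + 3*t + 2)^2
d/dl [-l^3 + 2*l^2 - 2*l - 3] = -3*l^2 + 4*l - 2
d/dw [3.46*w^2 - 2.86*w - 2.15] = 6.92*w - 2.86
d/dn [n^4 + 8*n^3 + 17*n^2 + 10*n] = 4*n^3 + 24*n^2 + 34*n + 10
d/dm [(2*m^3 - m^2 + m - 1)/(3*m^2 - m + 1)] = 2*m*(3*m^3 - 2*m^2 + 2*m + 2)/(9*m^4 - 6*m^3 + 7*m^2 - 2*m + 1)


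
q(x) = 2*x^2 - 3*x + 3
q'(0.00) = -3.00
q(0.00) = 3.00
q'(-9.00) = -39.00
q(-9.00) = 192.00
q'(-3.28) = -16.12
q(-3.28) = 34.36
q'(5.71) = 19.84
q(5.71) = 51.08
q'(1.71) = 3.84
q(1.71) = 3.72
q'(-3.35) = -16.40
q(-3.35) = 35.50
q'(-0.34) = -4.36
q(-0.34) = 4.25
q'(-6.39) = -28.56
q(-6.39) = 103.83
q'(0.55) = -0.80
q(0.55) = 1.96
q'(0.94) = 0.76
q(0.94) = 1.95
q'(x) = 4*x - 3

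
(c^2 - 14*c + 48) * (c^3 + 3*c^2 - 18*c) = c^5 - 11*c^4 - 12*c^3 + 396*c^2 - 864*c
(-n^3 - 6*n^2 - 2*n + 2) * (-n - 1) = n^4 + 7*n^3 + 8*n^2 - 2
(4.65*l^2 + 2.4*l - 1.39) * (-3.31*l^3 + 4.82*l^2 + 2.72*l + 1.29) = -15.3915*l^5 + 14.469*l^4 + 28.8169*l^3 + 5.8267*l^2 - 0.6848*l - 1.7931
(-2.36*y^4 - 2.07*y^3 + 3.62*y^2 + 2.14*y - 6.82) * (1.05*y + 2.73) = -2.478*y^5 - 8.6163*y^4 - 1.8501*y^3 + 12.1296*y^2 - 1.3188*y - 18.6186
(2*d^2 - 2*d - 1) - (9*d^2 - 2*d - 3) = 2 - 7*d^2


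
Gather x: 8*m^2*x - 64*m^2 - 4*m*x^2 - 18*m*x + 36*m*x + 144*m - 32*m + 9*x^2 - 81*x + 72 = -64*m^2 + 112*m + x^2*(9 - 4*m) + x*(8*m^2 + 18*m - 81) + 72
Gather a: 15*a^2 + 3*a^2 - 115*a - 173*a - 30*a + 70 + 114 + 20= 18*a^2 - 318*a + 204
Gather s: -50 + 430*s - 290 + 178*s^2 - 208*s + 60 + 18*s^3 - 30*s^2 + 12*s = 18*s^3 + 148*s^2 + 234*s - 280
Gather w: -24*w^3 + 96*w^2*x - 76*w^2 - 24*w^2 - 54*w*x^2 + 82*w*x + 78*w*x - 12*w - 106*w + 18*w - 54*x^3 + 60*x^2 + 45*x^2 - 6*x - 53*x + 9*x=-24*w^3 + w^2*(96*x - 100) + w*(-54*x^2 + 160*x - 100) - 54*x^3 + 105*x^2 - 50*x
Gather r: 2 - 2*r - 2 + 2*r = 0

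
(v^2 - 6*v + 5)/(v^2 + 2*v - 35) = (v - 1)/(v + 7)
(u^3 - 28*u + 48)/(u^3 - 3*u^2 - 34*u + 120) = (u - 2)/(u - 5)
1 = 1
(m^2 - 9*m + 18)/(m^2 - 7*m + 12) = (m - 6)/(m - 4)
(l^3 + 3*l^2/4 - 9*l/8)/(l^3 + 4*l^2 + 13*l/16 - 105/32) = 4*l*(2*l + 3)/(8*l^2 + 38*l + 35)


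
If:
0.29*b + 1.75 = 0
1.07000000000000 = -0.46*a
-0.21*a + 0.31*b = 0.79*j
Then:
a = -2.33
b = -6.03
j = -1.75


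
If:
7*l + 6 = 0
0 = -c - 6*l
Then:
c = 36/7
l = -6/7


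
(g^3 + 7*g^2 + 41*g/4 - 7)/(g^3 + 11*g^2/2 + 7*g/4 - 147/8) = 2*(2*g^2 + 7*g - 4)/(4*g^2 + 8*g - 21)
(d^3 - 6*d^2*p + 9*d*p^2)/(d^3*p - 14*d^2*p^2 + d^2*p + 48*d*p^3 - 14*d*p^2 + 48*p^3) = d*(d^2 - 6*d*p + 9*p^2)/(p*(d^3 - 14*d^2*p + d^2 + 48*d*p^2 - 14*d*p + 48*p^2))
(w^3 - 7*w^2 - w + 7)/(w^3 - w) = (w - 7)/w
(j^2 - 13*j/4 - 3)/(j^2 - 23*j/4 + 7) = (4*j + 3)/(4*j - 7)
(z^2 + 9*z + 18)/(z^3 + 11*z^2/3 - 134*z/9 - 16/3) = 9*(z + 3)/(9*z^2 - 21*z - 8)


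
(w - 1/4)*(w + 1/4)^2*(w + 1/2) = w^4 + 3*w^3/4 + w^2/16 - 3*w/64 - 1/128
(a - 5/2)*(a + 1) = a^2 - 3*a/2 - 5/2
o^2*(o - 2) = o^3 - 2*o^2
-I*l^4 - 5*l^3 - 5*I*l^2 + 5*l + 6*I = (l - 1)*(l - 6*I)*(l + I)*(-I*l - I)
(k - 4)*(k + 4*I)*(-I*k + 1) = -I*k^3 + 5*k^2 + 4*I*k^2 - 20*k + 4*I*k - 16*I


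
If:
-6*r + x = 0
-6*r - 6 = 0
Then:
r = -1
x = -6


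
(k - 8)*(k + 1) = k^2 - 7*k - 8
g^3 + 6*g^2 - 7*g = g*(g - 1)*(g + 7)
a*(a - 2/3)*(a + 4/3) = a^3 + 2*a^2/3 - 8*a/9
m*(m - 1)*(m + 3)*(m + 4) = m^4 + 6*m^3 + 5*m^2 - 12*m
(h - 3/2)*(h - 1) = h^2 - 5*h/2 + 3/2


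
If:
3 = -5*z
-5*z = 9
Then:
No Solution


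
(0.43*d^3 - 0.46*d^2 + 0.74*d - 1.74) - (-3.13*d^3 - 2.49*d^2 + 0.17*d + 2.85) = 3.56*d^3 + 2.03*d^2 + 0.57*d - 4.59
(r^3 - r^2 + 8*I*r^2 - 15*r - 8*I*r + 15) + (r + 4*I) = r^3 - r^2 + 8*I*r^2 - 14*r - 8*I*r + 15 + 4*I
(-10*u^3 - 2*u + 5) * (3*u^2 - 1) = -30*u^5 + 4*u^3 + 15*u^2 + 2*u - 5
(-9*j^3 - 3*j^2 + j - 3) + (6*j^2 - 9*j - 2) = -9*j^3 + 3*j^2 - 8*j - 5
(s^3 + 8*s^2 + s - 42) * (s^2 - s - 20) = s^5 + 7*s^4 - 27*s^3 - 203*s^2 + 22*s + 840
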